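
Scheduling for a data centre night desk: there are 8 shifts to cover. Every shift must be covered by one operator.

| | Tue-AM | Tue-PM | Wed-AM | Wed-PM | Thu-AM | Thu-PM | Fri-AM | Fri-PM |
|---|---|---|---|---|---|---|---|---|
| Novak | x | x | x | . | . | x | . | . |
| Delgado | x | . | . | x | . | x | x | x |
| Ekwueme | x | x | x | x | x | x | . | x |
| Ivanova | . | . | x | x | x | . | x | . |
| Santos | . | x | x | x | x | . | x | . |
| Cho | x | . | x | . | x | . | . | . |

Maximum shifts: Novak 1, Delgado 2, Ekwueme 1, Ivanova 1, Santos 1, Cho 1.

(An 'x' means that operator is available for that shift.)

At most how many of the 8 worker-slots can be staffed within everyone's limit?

Total capacity across all operators is 1+2+1+1+1+1 = 7, and 8 slots are needed, so at most 7 can be filled.
An assignment achieving 7: Tue-AM→Ekwueme, Tue-PM→Novak, Wed-PM→Santos, Thu-AM→Cho, Thu-PM→Delgado, Fri-AM→Ivanova, Fri-PM→Delgado.
Loads: Novak 1/1, Delgado 2/2, Ekwueme 1/1, Ivanova 1/1, Santos 1/1, Cho 1/1.

7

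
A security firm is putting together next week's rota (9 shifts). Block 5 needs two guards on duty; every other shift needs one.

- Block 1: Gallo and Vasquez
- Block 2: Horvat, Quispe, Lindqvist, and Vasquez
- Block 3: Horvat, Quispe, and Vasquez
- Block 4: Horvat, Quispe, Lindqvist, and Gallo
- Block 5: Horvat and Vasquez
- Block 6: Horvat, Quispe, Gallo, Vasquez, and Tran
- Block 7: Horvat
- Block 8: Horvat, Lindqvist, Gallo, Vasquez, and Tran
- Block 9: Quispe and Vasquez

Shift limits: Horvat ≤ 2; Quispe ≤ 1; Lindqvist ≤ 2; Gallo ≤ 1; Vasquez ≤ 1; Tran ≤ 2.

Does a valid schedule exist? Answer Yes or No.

Shifts {Block 3, Block 5, Block 7, Block 9} need 5 worker-slots in total, but the guards available for any of those shifts (Horvat, Quispe, and Vasquez) can supply at most 4 among them. So no valid schedule exists.

No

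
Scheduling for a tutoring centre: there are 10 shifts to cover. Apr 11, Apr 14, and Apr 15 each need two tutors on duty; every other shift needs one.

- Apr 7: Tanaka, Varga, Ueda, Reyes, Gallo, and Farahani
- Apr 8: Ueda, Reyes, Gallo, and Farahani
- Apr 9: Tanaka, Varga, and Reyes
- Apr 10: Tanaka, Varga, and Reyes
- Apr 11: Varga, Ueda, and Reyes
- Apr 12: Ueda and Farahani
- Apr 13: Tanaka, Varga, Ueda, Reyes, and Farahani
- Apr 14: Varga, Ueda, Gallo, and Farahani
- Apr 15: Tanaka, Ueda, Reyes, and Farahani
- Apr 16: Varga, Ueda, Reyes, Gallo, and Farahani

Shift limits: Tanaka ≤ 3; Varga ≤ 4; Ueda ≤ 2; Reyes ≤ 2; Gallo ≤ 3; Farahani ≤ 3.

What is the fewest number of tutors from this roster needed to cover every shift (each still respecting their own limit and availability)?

5

13 slots to fill and no one can take more than 4, so at least ⌈13/4⌉ = 4 tutors are needed.
No set of 4 tutors can cover every shift (each such set leaves at least one shift with no one available or exceeds a cap).
Tanaka, Varga, Ueda, Reyes, and Gallo alone can cover everything: Apr 7→Gallo, Apr 8→Ueda, Apr 9→Tanaka, Apr 10→Tanaka, Apr 11→Varga+Reyes, Apr 12→Ueda, Apr 13→Varga, Apr 14→Varga+Gallo, Apr 15→Tanaka+Reyes, Apr 16→Varga.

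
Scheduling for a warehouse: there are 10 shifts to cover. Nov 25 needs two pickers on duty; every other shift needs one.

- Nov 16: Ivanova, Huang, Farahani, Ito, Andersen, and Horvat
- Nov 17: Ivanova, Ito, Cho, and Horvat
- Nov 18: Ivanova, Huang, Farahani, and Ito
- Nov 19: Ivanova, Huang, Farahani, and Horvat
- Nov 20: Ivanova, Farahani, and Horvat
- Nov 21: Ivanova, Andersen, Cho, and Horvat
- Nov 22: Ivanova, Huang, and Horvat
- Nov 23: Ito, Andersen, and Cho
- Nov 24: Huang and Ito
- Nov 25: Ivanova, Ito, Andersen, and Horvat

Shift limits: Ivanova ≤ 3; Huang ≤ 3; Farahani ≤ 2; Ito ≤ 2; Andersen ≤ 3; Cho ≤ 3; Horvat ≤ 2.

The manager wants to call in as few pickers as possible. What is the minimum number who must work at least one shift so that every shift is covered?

11 slots to fill and no one can take more than 3, so at least ⌈11/3⌉ = 4 pickers are needed.
Ivanova, Huang, Farahani, and Andersen alone can cover everything: Nov 16→Farahani, Nov 17→Ivanova, Nov 18→Huang, Nov 19→Farahani, Nov 20→Ivanova, Nov 21→Andersen, Nov 22→Huang, Nov 23→Andersen, Nov 24→Huang, Nov 25→Ivanova+Andersen.

4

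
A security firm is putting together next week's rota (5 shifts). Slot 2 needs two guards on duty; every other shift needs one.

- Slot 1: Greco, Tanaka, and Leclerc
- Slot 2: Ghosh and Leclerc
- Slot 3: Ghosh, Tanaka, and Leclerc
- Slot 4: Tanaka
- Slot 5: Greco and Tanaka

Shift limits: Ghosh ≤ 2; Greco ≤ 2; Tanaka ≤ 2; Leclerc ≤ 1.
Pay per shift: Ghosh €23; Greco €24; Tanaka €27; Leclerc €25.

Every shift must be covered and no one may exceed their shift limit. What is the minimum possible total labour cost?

Slot 2 can only be covered by Ghosh and Leclerc, so that assignment is forced.
Slot 4 can only be covered by Tanaka, so that assignment is forced.
Picking the cheapest available guard for each shift independently would cost €146, and that bound is achievable.
An optimal schedule: Slot 1→Greco, Slot 2→Ghosh+Leclerc, Slot 3→Ghosh, Slot 4→Tanaka, Slot 5→Greco.
Total: 24 + 23 + 25 + 23 + 27 + 24 = €146.

€146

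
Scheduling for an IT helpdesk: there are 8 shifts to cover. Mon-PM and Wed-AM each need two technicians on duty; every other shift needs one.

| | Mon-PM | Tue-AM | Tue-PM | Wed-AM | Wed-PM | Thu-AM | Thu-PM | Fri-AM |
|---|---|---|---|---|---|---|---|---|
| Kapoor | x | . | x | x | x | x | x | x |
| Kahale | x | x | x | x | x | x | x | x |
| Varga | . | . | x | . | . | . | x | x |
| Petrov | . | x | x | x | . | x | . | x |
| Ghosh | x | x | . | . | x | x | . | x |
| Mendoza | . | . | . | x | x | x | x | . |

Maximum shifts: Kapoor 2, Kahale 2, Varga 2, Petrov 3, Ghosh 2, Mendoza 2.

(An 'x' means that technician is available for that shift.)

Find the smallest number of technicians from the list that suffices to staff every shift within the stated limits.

5

10 slots to fill and no one can take more than 3, so at least ⌈10/3⌉ = 4 technicians are needed.
Any 4 technicians together have capacity at most 3+2+2+2 = 9 < 10 slots, so 4 can never suffice.
Kapoor, Kahale, Varga, Petrov, and Ghosh alone can cover everything: Mon-PM→Kapoor+Kahale, Tue-AM→Kahale, Tue-PM→Varga, Wed-AM→Kapoor+Petrov, Wed-PM→Ghosh, Thu-AM→Petrov, Thu-PM→Varga, Fri-AM→Petrov.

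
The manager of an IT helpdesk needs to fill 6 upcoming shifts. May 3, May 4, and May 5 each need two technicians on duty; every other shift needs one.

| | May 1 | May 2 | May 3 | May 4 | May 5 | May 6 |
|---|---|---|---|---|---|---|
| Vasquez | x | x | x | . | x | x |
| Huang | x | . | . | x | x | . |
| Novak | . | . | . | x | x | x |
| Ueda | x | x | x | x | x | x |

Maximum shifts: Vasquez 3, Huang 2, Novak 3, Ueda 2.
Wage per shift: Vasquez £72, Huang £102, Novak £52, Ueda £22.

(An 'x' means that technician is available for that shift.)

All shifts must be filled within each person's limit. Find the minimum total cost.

£518

May 3 can only be covered by Vasquez and Ueda, so that assignment is forced.
Picking the cheapest available technician for each shift independently would cost £308, but that ignores the shift limits.
An optimal schedule: May 1→Vasquez, May 2→Ueda, May 3→Ueda+Vasquez, May 4→Novak+Huang, May 5→Novak+Vasquez, May 6→Novak.
Total: 72 + 22 + 22 + 72 + 52 + 102 + 52 + 72 + 52 = £518.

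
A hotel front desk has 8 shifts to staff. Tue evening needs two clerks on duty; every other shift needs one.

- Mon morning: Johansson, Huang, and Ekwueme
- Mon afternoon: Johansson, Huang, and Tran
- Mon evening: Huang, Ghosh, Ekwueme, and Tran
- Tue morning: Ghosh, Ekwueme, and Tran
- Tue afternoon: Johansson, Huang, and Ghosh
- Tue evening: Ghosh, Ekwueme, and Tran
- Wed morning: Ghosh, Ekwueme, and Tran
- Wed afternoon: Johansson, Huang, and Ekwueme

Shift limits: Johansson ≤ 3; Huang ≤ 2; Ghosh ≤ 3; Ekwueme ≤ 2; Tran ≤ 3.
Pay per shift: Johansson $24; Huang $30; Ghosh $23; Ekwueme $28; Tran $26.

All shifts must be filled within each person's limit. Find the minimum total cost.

Picking the cheapest available clerk for each shift independently would cost $213, but that ignores the shift limits.
An optimal schedule: Mon morning→Johansson, Mon afternoon→Johansson, Mon evening→Tran, Tue morning→Ghosh, Tue afternoon→Ghosh, Tue evening→Ghosh+Tran, Wed morning→Tran, Wed afternoon→Johansson.
Total: 24 + 24 + 26 + 23 + 23 + 23 + 26 + 26 + 24 = $219.

$219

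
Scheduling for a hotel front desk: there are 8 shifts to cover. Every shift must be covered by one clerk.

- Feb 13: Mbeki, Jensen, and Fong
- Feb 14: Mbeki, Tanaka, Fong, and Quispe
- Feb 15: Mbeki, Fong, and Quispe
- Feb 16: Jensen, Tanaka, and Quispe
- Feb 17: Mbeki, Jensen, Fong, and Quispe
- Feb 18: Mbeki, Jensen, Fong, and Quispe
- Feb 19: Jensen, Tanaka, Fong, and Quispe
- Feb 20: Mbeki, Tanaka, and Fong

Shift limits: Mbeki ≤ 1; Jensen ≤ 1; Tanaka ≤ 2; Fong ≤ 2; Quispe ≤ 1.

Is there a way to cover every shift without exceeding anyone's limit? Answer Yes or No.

No

Total capacity is 1+1+2+2+1 = 7 but 8 worker-slots are needed — infeasible.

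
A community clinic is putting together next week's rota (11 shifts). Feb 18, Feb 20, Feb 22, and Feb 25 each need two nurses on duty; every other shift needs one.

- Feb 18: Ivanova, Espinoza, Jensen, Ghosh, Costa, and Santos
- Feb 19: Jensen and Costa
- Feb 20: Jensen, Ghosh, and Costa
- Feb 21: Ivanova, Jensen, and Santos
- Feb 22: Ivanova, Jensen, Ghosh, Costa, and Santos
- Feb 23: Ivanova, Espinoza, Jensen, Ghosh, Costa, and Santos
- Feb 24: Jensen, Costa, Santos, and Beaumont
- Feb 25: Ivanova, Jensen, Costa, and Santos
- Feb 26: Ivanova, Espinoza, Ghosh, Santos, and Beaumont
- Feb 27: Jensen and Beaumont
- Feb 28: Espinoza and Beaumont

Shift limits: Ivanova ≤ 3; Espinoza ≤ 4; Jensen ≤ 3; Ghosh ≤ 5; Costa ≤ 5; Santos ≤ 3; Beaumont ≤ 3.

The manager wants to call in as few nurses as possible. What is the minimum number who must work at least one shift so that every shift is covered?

4

15 slots to fill and no one can take more than 5, so at least ⌈15/5⌉ = 3 nurses are needed.
Any 3 nurses together have capacity at most 5+5+4 = 14 < 15 slots, so 3 can never suffice.
Ivanova, Espinoza, Jensen, and Costa alone can cover everything: Feb 18→Espinoza+Costa, Feb 19→Jensen, Feb 20→Jensen+Costa, Feb 21→Ivanova, Feb 22→Ivanova+Costa, Feb 23→Espinoza, Feb 24→Costa, Feb 25→Ivanova+Costa, Feb 26→Espinoza, Feb 27→Jensen, Feb 28→Espinoza.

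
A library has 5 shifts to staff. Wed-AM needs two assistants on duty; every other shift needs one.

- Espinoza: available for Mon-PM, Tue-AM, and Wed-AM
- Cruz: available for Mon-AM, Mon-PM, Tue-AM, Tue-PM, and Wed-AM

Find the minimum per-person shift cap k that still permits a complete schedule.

With 2 assistants and 6 worker-slots to fill, someone must work at least ⌈6/2⌉ = 3 shifts, so k ≥ 3.
k = 3 works: Mon-AM→Cruz, Mon-PM→Espinoza, Tue-AM→Espinoza, Tue-PM→Cruz, Wed-AM→Espinoza+Cruz.
Loads: Espinoza 3, Cruz 3 — all ≤ 3.

3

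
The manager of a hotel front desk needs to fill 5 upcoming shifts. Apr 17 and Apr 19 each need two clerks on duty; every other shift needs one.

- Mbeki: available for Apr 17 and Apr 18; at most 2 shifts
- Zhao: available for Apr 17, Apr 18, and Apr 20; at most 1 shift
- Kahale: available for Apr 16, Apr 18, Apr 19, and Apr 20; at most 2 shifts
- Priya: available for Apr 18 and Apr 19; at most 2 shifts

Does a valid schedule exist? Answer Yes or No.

Total capacity is 7 and 7 slots are needed, so capacity alone doesn't rule it out.
Shifts {Apr 16, Apr 17, Apr 19, Apr 20} need 6 worker-slots in total, but the clerks available for any of those shifts (Mbeki, Zhao, Kahale, and Priya) can supply at most 5 among them. So no valid schedule exists.

No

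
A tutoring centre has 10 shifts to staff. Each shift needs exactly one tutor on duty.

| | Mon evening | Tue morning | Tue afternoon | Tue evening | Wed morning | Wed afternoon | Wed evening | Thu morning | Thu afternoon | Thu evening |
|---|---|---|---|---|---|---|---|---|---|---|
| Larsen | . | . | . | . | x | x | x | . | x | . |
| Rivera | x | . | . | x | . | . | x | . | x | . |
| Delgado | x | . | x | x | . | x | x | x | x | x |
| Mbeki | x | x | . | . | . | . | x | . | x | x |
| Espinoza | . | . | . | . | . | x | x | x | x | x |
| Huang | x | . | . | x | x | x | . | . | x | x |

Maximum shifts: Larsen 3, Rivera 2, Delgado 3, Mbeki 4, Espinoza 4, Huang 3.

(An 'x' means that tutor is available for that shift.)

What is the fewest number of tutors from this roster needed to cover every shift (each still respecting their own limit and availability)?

3

10 slots to fill and no one can take more than 4, so at least ⌈10/4⌉ = 3 tutors are needed.
Larsen, Delgado, and Mbeki alone can cover everything: Mon evening→Mbeki, Tue morning→Mbeki, Tue afternoon→Delgado, Tue evening→Delgado, Wed morning→Larsen, Wed afternoon→Larsen, Wed evening→Larsen, Thu morning→Delgado, Thu afternoon→Mbeki, Thu evening→Mbeki.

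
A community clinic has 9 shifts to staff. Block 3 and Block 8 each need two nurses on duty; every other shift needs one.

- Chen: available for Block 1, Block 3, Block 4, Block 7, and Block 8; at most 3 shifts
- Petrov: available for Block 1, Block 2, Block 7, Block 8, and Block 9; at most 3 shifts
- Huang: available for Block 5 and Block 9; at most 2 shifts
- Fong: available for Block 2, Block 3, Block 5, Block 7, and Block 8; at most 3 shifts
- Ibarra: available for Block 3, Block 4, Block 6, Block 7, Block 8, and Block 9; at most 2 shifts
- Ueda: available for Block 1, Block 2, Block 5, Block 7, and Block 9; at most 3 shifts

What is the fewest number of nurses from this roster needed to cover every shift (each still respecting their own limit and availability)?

4

11 slots to fill and no one can take more than 3, so at least ⌈11/3⌉ = 4 nurses are needed.
Chen, Petrov, Fong, and Ibarra alone can cover everything: Block 1→Chen, Block 2→Petrov, Block 3→Chen+Fong, Block 4→Chen, Block 5→Fong, Block 6→Ibarra, Block 7→Petrov, Block 8→Fong+Ibarra, Block 9→Petrov.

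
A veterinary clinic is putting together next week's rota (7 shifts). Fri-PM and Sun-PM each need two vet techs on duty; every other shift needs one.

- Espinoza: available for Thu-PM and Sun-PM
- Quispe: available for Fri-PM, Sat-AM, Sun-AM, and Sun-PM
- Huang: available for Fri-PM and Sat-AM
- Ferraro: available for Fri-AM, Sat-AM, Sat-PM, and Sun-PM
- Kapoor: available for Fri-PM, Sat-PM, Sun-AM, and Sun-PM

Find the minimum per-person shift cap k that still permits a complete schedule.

2

With 5 vet techs and 9 worker-slots to fill, someone must work at least ⌈9/5⌉ = 2 shifts, so k ≥ 2.
k = 2 works: Thu-PM→Espinoza, Fri-AM→Ferraro, Fri-PM→Quispe+Huang, Sat-AM→Huang, Sat-PM→Ferraro, Sun-AM→Quispe, Sun-PM→Espinoza+Kapoor.
Loads: Espinoza 2, Quispe 2, Huang 2, Ferraro 2, Kapoor 1 — all ≤ 2.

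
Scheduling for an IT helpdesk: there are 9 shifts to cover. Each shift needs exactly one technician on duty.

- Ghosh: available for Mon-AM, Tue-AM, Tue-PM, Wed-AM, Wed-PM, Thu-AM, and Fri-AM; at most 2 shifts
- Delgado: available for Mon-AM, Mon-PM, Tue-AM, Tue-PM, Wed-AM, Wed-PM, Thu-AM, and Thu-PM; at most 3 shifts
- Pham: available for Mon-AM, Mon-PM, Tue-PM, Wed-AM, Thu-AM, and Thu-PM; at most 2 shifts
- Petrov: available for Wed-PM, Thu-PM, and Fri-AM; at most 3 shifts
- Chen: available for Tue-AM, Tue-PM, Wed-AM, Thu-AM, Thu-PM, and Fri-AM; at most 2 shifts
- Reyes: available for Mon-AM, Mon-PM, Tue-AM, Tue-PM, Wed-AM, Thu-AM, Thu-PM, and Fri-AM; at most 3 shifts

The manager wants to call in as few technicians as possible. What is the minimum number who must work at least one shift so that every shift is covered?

3

9 slots to fill and no one can take more than 3, so at least ⌈9/3⌉ = 3 technicians are needed.
Delgado, Petrov, and Reyes alone can cover everything: Mon-AM→Delgado, Mon-PM→Delgado, Tue-AM→Delgado, Tue-PM→Reyes, Wed-AM→Reyes, Wed-PM→Petrov, Thu-AM→Reyes, Thu-PM→Petrov, Fri-AM→Petrov.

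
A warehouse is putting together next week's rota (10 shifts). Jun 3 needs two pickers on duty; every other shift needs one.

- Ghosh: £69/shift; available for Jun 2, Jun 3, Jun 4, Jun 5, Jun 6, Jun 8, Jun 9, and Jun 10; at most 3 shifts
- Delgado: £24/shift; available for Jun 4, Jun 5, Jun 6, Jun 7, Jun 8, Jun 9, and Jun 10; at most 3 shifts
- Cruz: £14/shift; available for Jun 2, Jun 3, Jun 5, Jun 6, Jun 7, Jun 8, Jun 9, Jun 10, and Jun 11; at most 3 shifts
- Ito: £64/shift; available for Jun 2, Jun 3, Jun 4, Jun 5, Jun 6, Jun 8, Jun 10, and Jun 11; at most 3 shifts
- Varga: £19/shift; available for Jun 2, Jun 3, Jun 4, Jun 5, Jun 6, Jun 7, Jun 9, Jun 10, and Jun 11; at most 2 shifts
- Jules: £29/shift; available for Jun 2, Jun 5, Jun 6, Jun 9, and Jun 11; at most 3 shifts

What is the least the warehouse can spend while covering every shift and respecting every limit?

£239

Picking the cheapest available picker for each shift independently would cost £164, but that ignores the shift limits.
An optimal schedule: Jun 2→Jules, Jun 3→Cruz+Varga, Jun 4→Varga, Jun 5→Delgado, Jun 6→Jules, Jun 7→Cruz, Jun 8→Cruz, Jun 9→Delgado, Jun 10→Delgado, Jun 11→Jules.
Total: 29 + 14 + 19 + 19 + 24 + 29 + 14 + 14 + 24 + 24 + 29 = £239.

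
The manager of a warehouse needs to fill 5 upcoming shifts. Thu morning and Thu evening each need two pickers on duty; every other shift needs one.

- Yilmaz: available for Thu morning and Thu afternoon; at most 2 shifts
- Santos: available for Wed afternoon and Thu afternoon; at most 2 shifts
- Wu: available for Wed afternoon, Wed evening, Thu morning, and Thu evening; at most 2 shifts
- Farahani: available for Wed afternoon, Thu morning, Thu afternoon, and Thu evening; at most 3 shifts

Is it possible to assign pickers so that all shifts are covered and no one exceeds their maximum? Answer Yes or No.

Wed evening can only be covered by Wu, so that assignment is forced.
Thu evening can only be covered by Wu and Farahani, so that assignment is forced.
One valid schedule: Wed afternoon→Santos, Wed evening→Wu, Thu morning→Yilmaz+Farahani, Thu afternoon→Yilmaz, Thu evening→Wu+Farahani.
Loads: Yilmaz 2/2, Santos 1/2, Wu 2/2, Farahani 2/3 — all within limits.

Yes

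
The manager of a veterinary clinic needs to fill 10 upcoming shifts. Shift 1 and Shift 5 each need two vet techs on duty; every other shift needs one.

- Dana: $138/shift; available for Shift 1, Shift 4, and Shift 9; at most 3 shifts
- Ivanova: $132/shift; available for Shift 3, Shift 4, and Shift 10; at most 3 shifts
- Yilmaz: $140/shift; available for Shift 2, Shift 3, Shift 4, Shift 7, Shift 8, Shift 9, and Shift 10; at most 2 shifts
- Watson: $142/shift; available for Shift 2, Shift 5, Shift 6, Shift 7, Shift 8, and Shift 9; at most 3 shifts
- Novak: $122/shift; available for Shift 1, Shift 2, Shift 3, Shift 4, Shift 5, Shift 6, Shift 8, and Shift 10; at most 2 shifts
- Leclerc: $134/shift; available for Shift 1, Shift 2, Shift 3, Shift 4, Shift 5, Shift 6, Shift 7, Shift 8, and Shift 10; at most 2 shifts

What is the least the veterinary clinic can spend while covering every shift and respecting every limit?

$1606

Picking the cheapest available vet tech for each shift independently would cost $1516, but that ignores the shift limits.
An optimal schedule: Shift 1→Novak+Dana, Shift 2→Yilmaz, Shift 3→Ivanova, Shift 4→Ivanova, Shift 5→Novak+Leclerc, Shift 6→Leclerc, Shift 7→Yilmaz, Shift 8→Watson, Shift 9→Dana, Shift 10→Ivanova.
Total: 122 + 138 + 140 + 132 + 132 + 122 + 134 + 134 + 140 + 142 + 138 + 132 = $1606.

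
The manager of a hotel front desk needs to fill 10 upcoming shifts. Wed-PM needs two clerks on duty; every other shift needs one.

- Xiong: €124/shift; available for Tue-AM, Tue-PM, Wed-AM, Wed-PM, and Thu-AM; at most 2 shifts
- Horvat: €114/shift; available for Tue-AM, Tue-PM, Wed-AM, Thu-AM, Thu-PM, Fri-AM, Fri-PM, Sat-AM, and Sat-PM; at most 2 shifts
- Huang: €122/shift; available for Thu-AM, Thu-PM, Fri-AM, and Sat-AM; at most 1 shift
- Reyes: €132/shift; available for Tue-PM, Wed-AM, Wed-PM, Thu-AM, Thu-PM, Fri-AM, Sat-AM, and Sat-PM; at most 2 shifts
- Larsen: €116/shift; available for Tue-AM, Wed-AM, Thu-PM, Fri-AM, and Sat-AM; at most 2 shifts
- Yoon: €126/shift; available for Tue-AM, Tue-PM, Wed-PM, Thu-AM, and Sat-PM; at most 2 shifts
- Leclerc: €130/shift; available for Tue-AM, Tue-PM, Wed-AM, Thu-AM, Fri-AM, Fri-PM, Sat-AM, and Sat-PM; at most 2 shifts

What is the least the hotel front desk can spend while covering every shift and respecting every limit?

€1342

Picking the cheapest available clerk for each shift independently would cost €1276, but that ignores the shift limits.
An optimal schedule: Tue-AM→Larsen, Tue-PM→Xiong, Wed-AM→Larsen, Wed-PM→Xiong+Yoon, Thu-AM→Leclerc, Thu-PM→Horvat, Fri-AM→Huang, Fri-PM→Horvat, Sat-AM→Leclerc, Sat-PM→Yoon.
Total: 116 + 124 + 116 + 124 + 126 + 130 + 114 + 122 + 114 + 130 + 126 = €1342.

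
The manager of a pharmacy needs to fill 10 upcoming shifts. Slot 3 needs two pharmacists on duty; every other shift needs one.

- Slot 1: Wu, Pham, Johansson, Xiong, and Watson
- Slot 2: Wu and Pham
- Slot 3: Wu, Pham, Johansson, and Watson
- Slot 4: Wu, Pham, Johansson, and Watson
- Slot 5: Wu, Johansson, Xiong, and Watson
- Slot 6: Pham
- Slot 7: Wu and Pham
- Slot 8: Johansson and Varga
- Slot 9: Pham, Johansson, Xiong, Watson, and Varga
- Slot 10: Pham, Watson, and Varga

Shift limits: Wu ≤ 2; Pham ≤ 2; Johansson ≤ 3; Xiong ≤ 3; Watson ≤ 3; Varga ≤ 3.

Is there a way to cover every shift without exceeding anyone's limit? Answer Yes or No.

Yes

Slot 6 can only be covered by Pham, so that assignment is forced.
One valid schedule: Slot 1→Xiong, Slot 2→Wu, Slot 3→Johansson+Watson, Slot 4→Johansson, Slot 5→Xiong, Slot 6→Pham, Slot 7→Wu, Slot 8→Johansson, Slot 9→Xiong, Slot 10→Pham.
Loads: Wu 2/2, Pham 2/2, Johansson 3/3, Xiong 3/3, Watson 1/3, Varga 0/3 — all within limits.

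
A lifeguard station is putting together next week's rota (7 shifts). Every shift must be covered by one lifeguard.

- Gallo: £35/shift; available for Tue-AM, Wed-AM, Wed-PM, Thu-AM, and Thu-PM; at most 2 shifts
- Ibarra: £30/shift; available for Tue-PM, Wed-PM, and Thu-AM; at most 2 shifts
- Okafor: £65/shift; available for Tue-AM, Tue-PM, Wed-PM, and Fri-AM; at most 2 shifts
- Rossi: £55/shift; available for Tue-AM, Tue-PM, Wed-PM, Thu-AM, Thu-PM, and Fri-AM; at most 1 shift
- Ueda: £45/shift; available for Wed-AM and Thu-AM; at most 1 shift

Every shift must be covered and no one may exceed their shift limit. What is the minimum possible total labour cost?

£295

Picking the cheapest available lifeguard for each shift independently would cost £250, but that ignores the shift limits.
An optimal schedule: Tue-AM→Okafor, Tue-PM→Ibarra, Wed-AM→Gallo, Wed-PM→Ibarra, Thu-AM→Ueda, Thu-PM→Gallo, Fri-AM→Rossi.
Total: 65 + 30 + 35 + 30 + 45 + 35 + 55 = £295.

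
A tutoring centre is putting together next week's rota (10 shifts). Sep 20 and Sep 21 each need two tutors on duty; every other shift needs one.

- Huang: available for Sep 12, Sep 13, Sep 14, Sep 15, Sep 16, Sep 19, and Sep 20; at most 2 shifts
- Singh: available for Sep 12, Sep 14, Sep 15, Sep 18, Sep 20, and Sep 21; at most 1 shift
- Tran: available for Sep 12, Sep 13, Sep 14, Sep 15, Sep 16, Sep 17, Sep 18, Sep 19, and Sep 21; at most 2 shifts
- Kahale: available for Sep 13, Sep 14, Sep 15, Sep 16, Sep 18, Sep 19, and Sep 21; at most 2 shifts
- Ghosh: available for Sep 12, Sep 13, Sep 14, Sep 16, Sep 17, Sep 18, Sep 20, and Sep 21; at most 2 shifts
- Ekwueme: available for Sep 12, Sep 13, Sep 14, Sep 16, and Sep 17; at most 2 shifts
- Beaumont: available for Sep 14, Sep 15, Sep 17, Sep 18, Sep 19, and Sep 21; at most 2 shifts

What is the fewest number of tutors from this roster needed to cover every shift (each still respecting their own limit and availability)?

12 slots to fill and no one can take more than 2, so at least ⌈12/2⌉ = 6 tutors are needed.
Huang, Tran, Kahale, Ghosh, Ekwueme, and Beaumont alone can cover everything: Sep 12→Huang, Sep 13→Ekwueme, Sep 14→Beaumont, Sep 15→Tran, Sep 16→Ekwueme, Sep 17→Tran, Sep 18→Kahale, Sep 19→Kahale, Sep 20→Huang+Ghosh, Sep 21→Ghosh+Beaumont.

6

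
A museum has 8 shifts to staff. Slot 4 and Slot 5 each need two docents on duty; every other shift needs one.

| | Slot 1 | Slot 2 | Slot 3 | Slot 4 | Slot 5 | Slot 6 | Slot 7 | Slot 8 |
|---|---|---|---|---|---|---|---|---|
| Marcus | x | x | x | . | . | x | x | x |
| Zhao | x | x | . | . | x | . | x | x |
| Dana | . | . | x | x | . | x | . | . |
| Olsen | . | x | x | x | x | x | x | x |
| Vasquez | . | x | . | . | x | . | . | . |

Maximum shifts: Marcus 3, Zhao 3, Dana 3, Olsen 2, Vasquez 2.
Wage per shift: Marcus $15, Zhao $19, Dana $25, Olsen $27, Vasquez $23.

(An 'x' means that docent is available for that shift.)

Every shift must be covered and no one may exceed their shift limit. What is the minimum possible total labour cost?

$200

Slot 4 can only be covered by Dana and Olsen, so that assignment is forced.
Picking the cheapest available docent for each shift independently would cost $184, but that ignores the shift limits.
An optimal schedule: Slot 1→Marcus, Slot 2→Vasquez, Slot 3→Marcus, Slot 4→Dana+Olsen, Slot 5→Zhao+Vasquez, Slot 6→Marcus, Slot 7→Zhao, Slot 8→Zhao.
Total: 15 + 23 + 15 + 25 + 27 + 19 + 23 + 15 + 19 + 19 = $200.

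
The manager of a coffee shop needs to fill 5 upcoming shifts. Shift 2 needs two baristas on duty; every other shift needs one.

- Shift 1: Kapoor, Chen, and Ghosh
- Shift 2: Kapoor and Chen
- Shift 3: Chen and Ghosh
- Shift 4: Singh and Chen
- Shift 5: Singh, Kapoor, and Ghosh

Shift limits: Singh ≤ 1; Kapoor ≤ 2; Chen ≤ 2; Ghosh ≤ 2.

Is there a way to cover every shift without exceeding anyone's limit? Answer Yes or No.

Shift 2 can only be covered by Kapoor and Chen, so that assignment is forced.
One valid schedule: Shift 1→Kapoor, Shift 2→Kapoor+Chen, Shift 3→Chen, Shift 4→Singh, Shift 5→Ghosh.
Loads: Singh 1/1, Kapoor 2/2, Chen 2/2, Ghosh 1/2 — all within limits.

Yes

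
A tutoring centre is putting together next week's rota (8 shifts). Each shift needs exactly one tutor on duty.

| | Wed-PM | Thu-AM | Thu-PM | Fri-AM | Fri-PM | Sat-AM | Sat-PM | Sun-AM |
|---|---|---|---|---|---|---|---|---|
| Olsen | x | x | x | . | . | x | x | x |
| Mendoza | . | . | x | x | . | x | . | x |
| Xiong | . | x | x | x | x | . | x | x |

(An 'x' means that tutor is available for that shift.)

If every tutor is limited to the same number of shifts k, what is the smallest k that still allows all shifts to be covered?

With 3 tutors and 8 worker-slots to fill, someone must work at least ⌈8/3⌉ = 3 shifts, so k ≥ 3.
k = 3 works: Wed-PM→Olsen, Thu-AM→Olsen, Thu-PM→Mendoza, Fri-AM→Mendoza, Fri-PM→Xiong, Sat-AM→Olsen, Sat-PM→Xiong, Sun-AM→Mendoza.
Loads: Olsen 3, Mendoza 3, Xiong 2 — all ≤ 3.

3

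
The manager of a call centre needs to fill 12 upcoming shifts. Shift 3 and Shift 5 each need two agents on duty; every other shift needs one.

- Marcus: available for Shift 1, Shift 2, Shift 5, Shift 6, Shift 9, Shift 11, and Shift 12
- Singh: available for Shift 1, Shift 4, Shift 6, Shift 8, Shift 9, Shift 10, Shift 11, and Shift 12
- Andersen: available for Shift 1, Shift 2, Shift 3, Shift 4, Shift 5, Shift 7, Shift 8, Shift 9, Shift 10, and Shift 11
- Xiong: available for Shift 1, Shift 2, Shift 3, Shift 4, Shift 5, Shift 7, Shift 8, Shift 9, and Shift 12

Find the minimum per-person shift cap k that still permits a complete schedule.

4

With 4 agents and 14 worker-slots to fill, someone must work at least ⌈14/4⌉ = 4 shifts, so k ≥ 4.
k = 4 works: Shift 1→Andersen, Shift 2→Marcus, Shift 3→Andersen+Xiong, Shift 4→Singh, Shift 5→Marcus+Andersen, Shift 6→Marcus, Shift 7→Andersen, Shift 8→Singh, Shift 9→Xiong, Shift 10→Singh, Shift 11→Marcus, Shift 12→Singh.
Loads: Marcus 4, Singh 4, Andersen 4, Xiong 2 — all ≤ 4.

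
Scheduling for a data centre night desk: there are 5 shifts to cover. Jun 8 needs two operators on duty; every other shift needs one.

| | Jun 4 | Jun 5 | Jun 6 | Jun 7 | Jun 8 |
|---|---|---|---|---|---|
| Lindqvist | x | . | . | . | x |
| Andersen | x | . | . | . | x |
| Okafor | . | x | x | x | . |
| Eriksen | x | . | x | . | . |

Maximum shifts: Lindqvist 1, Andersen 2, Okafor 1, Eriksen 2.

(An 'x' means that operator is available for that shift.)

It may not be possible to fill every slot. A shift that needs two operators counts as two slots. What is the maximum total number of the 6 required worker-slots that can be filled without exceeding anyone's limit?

Total capacity across all operators is 1+2+1+2 = 6, and 6 slots are needed, so at most 6 can be filled.
Shifts {Jun 5, Jun 7} need 2 slots but only Okafor are available for them, supplying at most 1 — so at least 1 slot must go unfilled.
An assignment achieving 5: Jun 4→Andersen, Jun 5→Okafor, Jun 6→Eriksen, Jun 8→Lindqvist+Andersen.
Loads: Lindqvist 1/1, Andersen 2/2, Okafor 1/1, Eriksen 1/2.

5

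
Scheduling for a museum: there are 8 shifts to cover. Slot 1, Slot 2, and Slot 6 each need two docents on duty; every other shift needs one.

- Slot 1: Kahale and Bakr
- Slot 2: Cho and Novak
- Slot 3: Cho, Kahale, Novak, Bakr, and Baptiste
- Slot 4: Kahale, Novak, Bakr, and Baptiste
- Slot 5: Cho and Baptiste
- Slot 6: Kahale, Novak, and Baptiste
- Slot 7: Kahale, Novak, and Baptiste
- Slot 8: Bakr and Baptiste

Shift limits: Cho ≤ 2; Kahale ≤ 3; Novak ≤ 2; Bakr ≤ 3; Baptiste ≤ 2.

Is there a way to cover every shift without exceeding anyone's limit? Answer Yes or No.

Yes

Slot 1 can only be covered by Kahale and Bakr, so that assignment is forced.
Slot 2 can only be covered by Cho and Novak, so that assignment is forced.
One valid schedule: Slot 1→Kahale+Bakr, Slot 2→Cho+Novak, Slot 3→Baptiste, Slot 4→Bakr, Slot 5→Cho, Slot 6→Kahale+Novak, Slot 7→Kahale, Slot 8→Bakr.
Loads: Cho 2/2, Kahale 3/3, Novak 2/2, Bakr 3/3, Baptiste 1/2 — all within limits.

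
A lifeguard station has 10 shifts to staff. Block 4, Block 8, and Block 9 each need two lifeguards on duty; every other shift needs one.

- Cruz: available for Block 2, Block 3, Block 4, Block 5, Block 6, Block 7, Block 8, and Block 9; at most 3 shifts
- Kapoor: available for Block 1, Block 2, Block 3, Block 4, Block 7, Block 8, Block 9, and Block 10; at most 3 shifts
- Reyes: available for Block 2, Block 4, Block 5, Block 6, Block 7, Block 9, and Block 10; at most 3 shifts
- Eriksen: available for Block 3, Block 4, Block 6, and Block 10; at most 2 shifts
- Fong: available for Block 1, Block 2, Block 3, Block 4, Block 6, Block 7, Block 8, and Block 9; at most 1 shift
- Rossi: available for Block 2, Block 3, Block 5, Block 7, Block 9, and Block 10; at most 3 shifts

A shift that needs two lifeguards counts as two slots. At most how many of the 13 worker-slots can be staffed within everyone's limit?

13

Total capacity across all lifeguards is 3+3+3+2+1+3 = 15, and 13 slots are needed, so at most 13 can be filled.
An assignment achieving 13: Block 1→Kapoor, Block 2→Reyes, Block 3→Eriksen, Block 4→Reyes+Eriksen, Block 5→Cruz, Block 6→Cruz, Block 7→Reyes, Block 8→Cruz+Kapoor, Block 9→Fong+Rossi, Block 10→Kapoor.
Loads: Cruz 3/3, Kapoor 3/3, Reyes 3/3, Eriksen 2/2, Fong 1/1, Rossi 1/3.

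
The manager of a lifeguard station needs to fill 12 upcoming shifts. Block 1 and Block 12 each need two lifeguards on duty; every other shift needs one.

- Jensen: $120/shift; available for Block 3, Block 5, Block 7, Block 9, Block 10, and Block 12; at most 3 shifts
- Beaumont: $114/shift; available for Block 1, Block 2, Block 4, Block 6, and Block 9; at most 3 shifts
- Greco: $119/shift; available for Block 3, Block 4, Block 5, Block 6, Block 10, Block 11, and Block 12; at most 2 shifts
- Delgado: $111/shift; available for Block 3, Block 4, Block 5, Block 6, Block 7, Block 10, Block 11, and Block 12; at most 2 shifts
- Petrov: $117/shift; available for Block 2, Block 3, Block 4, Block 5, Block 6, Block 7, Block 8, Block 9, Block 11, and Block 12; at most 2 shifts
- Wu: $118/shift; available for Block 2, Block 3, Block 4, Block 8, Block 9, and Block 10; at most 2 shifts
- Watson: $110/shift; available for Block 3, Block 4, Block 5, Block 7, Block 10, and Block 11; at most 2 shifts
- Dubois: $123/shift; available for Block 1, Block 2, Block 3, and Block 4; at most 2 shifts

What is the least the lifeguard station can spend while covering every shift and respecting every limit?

Block 1 can only be covered by Beaumont and Dubois, so that assignment is forced.
Picking the cheapest available lifeguard for each shift independently would cost $1581, but that ignores the shift limits.
An optimal schedule: Block 1→Beaumont+Dubois, Block 2→Beaumont, Block 3→Wu, Block 4→Greco, Block 5→Delgado, Block 6→Delgado, Block 7→Watson, Block 8→Petrov, Block 9→Beaumont, Block 10→Wu, Block 11→Watson, Block 12→Petrov+Greco.
Total: 114 + 123 + 114 + 118 + 119 + 111 + 111 + 110 + 117 + 114 + 118 + 110 + 117 + 119 = $1615.

$1615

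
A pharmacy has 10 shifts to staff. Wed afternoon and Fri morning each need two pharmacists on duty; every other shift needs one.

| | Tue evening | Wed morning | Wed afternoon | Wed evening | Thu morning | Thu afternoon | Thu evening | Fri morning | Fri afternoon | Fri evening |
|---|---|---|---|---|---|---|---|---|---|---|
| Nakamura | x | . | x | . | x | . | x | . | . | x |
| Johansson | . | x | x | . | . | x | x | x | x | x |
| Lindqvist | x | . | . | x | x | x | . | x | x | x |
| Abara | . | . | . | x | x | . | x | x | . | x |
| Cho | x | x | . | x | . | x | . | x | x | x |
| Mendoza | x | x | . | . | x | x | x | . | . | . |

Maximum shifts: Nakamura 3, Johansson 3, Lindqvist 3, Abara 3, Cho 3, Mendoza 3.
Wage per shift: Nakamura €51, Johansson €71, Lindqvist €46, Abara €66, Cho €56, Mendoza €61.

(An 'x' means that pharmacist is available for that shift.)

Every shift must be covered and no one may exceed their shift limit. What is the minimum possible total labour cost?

Wed afternoon can only be covered by Nakamura and Johansson, so that assignment is forced.
Picking the cheapest available pharmacist for each shift independently would cost €607, but that ignores the shift limits.
An optimal schedule: Tue evening→Nakamura, Wed morning→Cho, Wed afternoon→Nakamura+Johansson, Wed evening→Lindqvist, Thu morning→Nakamura, Thu afternoon→Mendoza, Thu evening→Mendoza, Fri morning→Lindqvist+Cho, Fri afternoon→Lindqvist, Fri evening→Cho.
Total: 51 + 56 + 51 + 71 + 46 + 51 + 61 + 61 + 46 + 56 + 46 + 56 = €652.

€652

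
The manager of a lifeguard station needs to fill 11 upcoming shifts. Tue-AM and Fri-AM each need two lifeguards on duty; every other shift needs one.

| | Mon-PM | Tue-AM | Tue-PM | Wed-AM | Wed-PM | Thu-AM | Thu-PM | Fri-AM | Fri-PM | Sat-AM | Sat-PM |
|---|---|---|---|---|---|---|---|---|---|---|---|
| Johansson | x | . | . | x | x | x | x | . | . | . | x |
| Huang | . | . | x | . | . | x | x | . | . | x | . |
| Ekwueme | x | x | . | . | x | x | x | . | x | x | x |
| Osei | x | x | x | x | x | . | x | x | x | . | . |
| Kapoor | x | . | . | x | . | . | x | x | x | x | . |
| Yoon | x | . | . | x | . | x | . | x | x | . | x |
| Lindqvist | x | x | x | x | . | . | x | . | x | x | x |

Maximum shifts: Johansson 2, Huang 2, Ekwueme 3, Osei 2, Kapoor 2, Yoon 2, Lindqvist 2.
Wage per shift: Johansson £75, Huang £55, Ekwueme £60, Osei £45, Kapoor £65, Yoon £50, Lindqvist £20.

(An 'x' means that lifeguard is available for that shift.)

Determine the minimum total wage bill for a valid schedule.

Picking the cheapest available lifeguard for each shift independently would cost £395, but that ignores the shift limits.
An optimal schedule: Mon-PM→Ekwueme, Tue-AM→Lindqvist+Osei, Tue-PM→Lindqvist, Wed-AM→Kapoor, Wed-PM→Osei, Thu-AM→Yoon, Thu-PM→Huang, Fri-AM→Yoon+Kapoor, Fri-PM→Ekwueme, Sat-AM→Huang, Sat-PM→Ekwueme.
Total: 60 + 20 + 45 + 20 + 65 + 45 + 50 + 55 + 50 + 65 + 60 + 55 + 60 = £650.

£650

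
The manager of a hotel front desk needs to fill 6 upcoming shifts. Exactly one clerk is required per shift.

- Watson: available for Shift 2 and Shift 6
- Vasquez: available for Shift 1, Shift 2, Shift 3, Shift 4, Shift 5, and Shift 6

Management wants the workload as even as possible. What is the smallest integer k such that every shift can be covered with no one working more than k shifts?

4

With 2 clerks and 6 worker-slots to fill, someone must work at least ⌈6/2⌉ = 3 shifts, so k ≥ 3.
k = 3 fails: Shifts {Shift 1, Shift 3, Shift 4, Shift 5} need 4 worker-slots in total, but the clerks available for any of those shifts (Vasquez) can supply at most 3 among them. So no valid schedule exists.
k = 4 works: Shift 1→Vasquez, Shift 2→Watson, Shift 3→Vasquez, Shift 4→Vasquez, Shift 5→Vasquez, Shift 6→Watson.
Loads: Watson 2, Vasquez 4 — all ≤ 4.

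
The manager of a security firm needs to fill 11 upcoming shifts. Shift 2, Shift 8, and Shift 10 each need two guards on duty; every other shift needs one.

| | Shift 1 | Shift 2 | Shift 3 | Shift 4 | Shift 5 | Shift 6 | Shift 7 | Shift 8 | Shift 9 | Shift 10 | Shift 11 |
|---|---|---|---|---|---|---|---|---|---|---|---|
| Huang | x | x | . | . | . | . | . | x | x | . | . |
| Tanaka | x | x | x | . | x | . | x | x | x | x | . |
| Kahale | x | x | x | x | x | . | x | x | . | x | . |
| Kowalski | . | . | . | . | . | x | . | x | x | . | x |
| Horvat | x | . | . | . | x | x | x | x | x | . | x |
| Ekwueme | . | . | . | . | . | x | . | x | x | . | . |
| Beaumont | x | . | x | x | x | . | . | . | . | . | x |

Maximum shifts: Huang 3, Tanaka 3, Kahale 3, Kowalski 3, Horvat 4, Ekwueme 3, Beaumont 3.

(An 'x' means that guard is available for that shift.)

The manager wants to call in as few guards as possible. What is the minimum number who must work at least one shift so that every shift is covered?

14 slots to fill and no one can take more than 4, so at least ⌈14/4⌉ = 4 guards are needed.
Any 4 guards together have capacity at most 4+3+3+3 = 13 < 14 slots, so 4 can never suffice.
Huang, Tanaka, Kahale, Kowalski, and Horvat alone can cover everything: Shift 1→Huang, Shift 2→Huang+Tanaka, Shift 3→Tanaka, Shift 4→Kahale, Shift 5→Kahale, Shift 6→Kowalski, Shift 7→Horvat, Shift 8→Kowalski+Horvat, Shift 9→Huang, Shift 10→Tanaka+Kahale, Shift 11→Kowalski.

5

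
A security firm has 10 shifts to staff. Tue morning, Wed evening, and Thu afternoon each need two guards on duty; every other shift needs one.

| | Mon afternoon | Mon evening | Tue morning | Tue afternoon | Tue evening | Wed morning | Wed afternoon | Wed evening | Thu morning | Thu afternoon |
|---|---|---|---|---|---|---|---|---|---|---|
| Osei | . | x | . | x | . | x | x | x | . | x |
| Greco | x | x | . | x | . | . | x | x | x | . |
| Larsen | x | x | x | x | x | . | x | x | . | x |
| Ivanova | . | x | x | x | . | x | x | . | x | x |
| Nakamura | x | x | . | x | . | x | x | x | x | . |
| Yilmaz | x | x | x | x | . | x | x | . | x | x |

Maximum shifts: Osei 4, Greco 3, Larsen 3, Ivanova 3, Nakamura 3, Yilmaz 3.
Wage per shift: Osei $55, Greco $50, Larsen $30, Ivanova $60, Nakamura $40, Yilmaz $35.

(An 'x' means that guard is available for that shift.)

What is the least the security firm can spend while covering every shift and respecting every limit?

$520

Tue evening can only be covered by Larsen, so that assignment is forced.
Picking the cheapest available guard for each shift independently would cost $420, but that ignores the shift limits.
An optimal schedule: Mon afternoon→Larsen, Mon evening→Nakamura, Tue morning→Larsen+Yilmaz, Tue afternoon→Greco, Tue evening→Larsen, Wed morning→Yilmaz, Wed afternoon→Greco, Wed evening→Nakamura+Greco, Thu morning→Nakamura, Thu afternoon→Yilmaz+Osei.
Total: 30 + 40 + 30 + 35 + 50 + 30 + 35 + 50 + 40 + 50 + 40 + 35 + 55 = $520.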